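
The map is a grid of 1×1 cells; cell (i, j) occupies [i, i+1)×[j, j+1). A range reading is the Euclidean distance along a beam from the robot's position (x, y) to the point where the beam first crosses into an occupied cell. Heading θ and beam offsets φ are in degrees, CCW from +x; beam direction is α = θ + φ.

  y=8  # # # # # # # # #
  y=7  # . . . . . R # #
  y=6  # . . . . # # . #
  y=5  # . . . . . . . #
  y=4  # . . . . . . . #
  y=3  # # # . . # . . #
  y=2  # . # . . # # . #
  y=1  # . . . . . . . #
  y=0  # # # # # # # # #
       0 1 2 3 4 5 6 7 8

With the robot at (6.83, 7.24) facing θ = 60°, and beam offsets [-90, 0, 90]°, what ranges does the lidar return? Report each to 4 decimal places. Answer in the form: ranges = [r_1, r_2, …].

ranges = [0.1963, 0.3400, 1.5200]

beam 1: φ=-90°, α=330°
  direction (0.8660, -0.5000); cell (6,7); t to first gridline: x 0.1963, y 0.4800 (then +1.1547 / +2.0000)
    (7,7) via x @ 0.1963  # hit
  → r_1 = 0.1963
beam 2: φ=0°, α=60°
  direction (0.5000, 0.8660); cell (6,7); t to first gridline: x 0.3400, y 0.8776 (then +2.0000 / +1.1547)
    (7,7) via x @ 0.3400  # hit
  → r_2 = 0.3400
beam 3: φ=90°, α=150°
  direction (-0.8660, 0.5000); cell (6,7); t to first gridline: x 0.9584, y 1.5200 (then +1.1547 / +2.0000)
    (5,7) via x @ 0.9584
    (5,8) via y @ 1.5200  # hit
  → r_3 = 1.5200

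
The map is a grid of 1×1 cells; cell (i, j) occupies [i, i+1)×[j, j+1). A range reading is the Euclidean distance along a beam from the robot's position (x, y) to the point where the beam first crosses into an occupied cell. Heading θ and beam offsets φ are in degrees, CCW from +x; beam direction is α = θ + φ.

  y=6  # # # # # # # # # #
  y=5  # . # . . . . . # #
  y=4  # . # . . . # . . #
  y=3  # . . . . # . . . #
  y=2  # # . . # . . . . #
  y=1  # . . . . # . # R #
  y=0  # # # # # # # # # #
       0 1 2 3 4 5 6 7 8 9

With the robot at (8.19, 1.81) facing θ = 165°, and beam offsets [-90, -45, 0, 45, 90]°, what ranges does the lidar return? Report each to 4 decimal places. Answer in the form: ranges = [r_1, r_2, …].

beam 1: φ=-90°, α=75°
  dir = (cos 75°, sin 75°) = (0.2588, 0.9659); from cell (8,1)
  next x-line at t=3.1296, next y-line at t=0.1967; Δt_x=3.8637, Δt_y=1.0353
    y: enter (8,2) at t=0.1967
    y: enter (8,3) at t=1.2320
    y: enter (8,4) at t=2.2673
    x: enter (9,4) at t=3.1296 ← occupied
  → r_1 = 3.1296
beam 2: φ=-45°, α=120°
  dir = (cos 120°, sin 120°) = (-0.5000, 0.8660); from cell (8,1)
  next x-line at t=0.3800, next y-line at t=0.2194; Δt_x=2.0000, Δt_y=1.1547
    y: enter (8,2) at t=0.2194
    x: enter (7,2) at t=0.3800
    y: enter (7,3) at t=1.3741
    x: enter (6,3) at t=2.3800
    y: enter (6,4) at t=2.5288 ← occupied
  → r_2 = 2.5288
beam 3: φ=0°, α=165°
  dir = (cos 165°, sin 165°) = (-0.9659, 0.2588); from cell (8,1)
  next x-line at t=0.1967, next y-line at t=0.7341; Δt_x=1.0353, Δt_y=3.8637
    x: enter (7,1) at t=0.1967 ← occupied
  → r_3 = 0.1967
beam 4: φ=45°, α=210°
  dir = (cos 210°, sin 210°) = (-0.8660, -0.5000); from cell (8,1)
  next x-line at t=0.2194, next y-line at t=1.6200; Δt_x=1.1547, Δt_y=2.0000
    x: enter (7,1) at t=0.2194 ← occupied
  → r_4 = 0.2194
beam 5: φ=90°, α=255°
  dir = (cos 255°, sin 255°) = (-0.2588, -0.9659); from cell (8,1)
  next x-line at t=0.7341, next y-line at t=0.8386; Δt_x=3.8637, Δt_y=1.0353
    x: enter (7,1) at t=0.7341 ← occupied
  → r_5 = 0.7341

ranges = [3.1296, 2.5288, 0.1967, 0.2194, 0.7341]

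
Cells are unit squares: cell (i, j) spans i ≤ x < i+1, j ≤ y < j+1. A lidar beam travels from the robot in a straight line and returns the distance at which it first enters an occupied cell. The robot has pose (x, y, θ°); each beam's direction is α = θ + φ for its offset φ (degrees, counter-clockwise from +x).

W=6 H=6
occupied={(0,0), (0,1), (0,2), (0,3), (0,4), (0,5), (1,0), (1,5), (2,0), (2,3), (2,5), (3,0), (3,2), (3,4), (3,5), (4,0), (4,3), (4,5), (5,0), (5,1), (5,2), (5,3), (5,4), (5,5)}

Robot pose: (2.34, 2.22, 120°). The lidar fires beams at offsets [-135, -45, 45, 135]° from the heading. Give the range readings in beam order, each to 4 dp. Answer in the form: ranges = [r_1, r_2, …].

ranges = [0.6833, 0.8075, 1.3873, 1.2630]

beam 1: φ=-135°, α=345°
  direction (0.9659, -0.2588); cell (2,2); t to first gridline: x 0.6833, y 0.8500 (then +1.0353 / +3.8637)
    (3,2) via x @ 0.6833  # hit
  → r_1 = 0.6833
beam 2: φ=-45°, α=75°
  direction (0.2588, 0.9659); cell (2,2); t to first gridline: x 2.5500, y 0.8075 (then +3.8637 / +1.0353)
    (2,3) via y @ 0.8075  # hit
  → r_2 = 0.8075
beam 3: φ=45°, α=165°
  direction (-0.9659, 0.2588); cell (2,2); t to first gridline: x 0.3520, y 3.0137 (then +1.0353 / +3.8637)
    (1,2) via x @ 0.3520
    (0,2) via x @ 1.3873  # hit
  → r_3 = 1.3873
beam 4: φ=135°, α=255°
  direction (-0.2588, -0.9659); cell (2,2); t to first gridline: x 1.3137, y 0.2278 (then +3.8637 / +1.0353)
    (2,1) via y @ 0.2278
    (2,0) via y @ 1.2630  # hit
  → r_4 = 1.2630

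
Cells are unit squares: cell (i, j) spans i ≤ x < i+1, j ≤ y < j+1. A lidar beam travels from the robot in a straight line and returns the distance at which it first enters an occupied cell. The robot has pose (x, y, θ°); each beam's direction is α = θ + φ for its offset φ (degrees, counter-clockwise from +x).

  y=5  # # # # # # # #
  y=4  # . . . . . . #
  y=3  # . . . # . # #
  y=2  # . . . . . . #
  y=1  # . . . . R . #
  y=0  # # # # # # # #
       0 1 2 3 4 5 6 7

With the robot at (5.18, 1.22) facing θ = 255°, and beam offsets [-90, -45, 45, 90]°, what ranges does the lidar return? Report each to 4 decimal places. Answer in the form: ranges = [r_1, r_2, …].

beam 1: φ=-90°, α=165°
  d=(-0.9659,0.2588)  start (5,1)  tX=0.1863 tY=3.0137  stride 1/|dx|=1.0353 1/|dy|=3.8637
    cross x-line → (4,1), t=0.1863
    cross x-line → (3,1), t=1.2216
    cross x-line → (2,1), t=2.2569
    cross y-line → (2,2), t=3.0137
    cross x-line → (1,2), t=3.2922
    cross x-line → (0,2), t=4.3275 (wall)
  → r_1 = 4.3275
beam 2: φ=-45°, α=210°
  d=(-0.8660,-0.5000)  start (5,1)  tX=0.2078 tY=0.4400  stride 1/|dx|=1.1547 1/|dy|=2.0000
    cross x-line → (4,1), t=0.2078
    cross y-line → (4,0), t=0.4400 (wall)
  → r_2 = 0.4400
beam 3: φ=45°, α=300°
  d=(0.5000,-0.8660)  start (5,1)  tX=1.6400 tY=0.2540  stride 1/|dx|=2.0000 1/|dy|=1.1547
    cross y-line → (5,0), t=0.2540 (wall)
  → r_3 = 0.2540
beam 4: φ=90°, α=345°
  d=(0.9659,-0.2588)  start (5,1)  tX=0.8489 tY=0.8500  stride 1/|dx|=1.0353 1/|dy|=3.8637
    cross x-line → (6,1), t=0.8489
    cross y-line → (6,0), t=0.8500 (wall)
  → r_4 = 0.8500

ranges = [4.3275, 0.4400, 0.2540, 0.8500]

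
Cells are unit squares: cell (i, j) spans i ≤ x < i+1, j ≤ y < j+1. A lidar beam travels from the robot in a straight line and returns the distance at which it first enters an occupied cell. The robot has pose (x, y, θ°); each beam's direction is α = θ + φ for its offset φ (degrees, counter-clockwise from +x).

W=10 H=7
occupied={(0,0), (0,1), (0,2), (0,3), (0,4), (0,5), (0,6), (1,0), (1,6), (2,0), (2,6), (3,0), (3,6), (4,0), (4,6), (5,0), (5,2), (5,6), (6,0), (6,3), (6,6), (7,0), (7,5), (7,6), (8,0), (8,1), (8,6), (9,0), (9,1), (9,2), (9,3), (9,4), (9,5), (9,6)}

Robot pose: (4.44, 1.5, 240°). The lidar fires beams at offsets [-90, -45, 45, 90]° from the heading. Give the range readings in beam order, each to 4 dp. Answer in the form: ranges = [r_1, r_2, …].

ranges = [3.9722, 1.9319, 0.5176, 1.0000]

beam 1: φ=-90°, α=150°
  dir = (cos 150°, sin 150°) = (-0.8660, 0.5000); from cell (4,1)
  next x-line at t=0.5081, next y-line at t=1.0000; Δt_x=1.1547, Δt_y=2.0000
    x: enter (3,1) at t=0.5081
    y: enter (3,2) at t=1.0000
    x: enter (2,2) at t=1.6628
    x: enter (1,2) at t=2.8175
    y: enter (1,3) at t=3.0000
    x: enter (0,3) at t=3.9722 ← occupied
  → r_1 = 3.9722
beam 2: φ=-45°, α=195°
  dir = (cos 195°, sin 195°) = (-0.9659, -0.2588); from cell (4,1)
  next x-line at t=0.4555, next y-line at t=1.9319; Δt_x=1.0353, Δt_y=3.8637
    x: enter (3,1) at t=0.4555
    x: enter (2,1) at t=1.4908
    y: enter (2,0) at t=1.9319 ← occupied
  → r_2 = 1.9319
beam 3: φ=45°, α=285°
  dir = (cos 285°, sin 285°) = (0.2588, -0.9659); from cell (4,1)
  next x-line at t=2.1637, next y-line at t=0.5176; Δt_x=3.8637, Δt_y=1.0353
    y: enter (4,0) at t=0.5176 ← occupied
  → r_3 = 0.5176
beam 4: φ=90°, α=330°
  dir = (cos 330°, sin 330°) = (0.8660, -0.5000); from cell (4,1)
  next x-line at t=0.6466, next y-line at t=1.0000; Δt_x=1.1547, Δt_y=2.0000
    x: enter (5,1) at t=0.6466
    y: enter (5,0) at t=1.0000 ← occupied
  → r_4 = 1.0000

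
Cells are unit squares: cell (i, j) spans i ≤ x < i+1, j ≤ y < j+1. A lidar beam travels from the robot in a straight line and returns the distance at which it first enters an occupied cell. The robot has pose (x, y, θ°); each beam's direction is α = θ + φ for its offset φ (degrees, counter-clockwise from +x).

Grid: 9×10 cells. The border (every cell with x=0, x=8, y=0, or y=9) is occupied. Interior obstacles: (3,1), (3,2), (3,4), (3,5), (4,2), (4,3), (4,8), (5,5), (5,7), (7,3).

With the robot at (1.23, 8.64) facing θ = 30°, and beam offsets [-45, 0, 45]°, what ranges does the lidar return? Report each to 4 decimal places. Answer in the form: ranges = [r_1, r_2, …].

beam 1: φ=-45°, α=345°
  d=(0.9659,-0.2588)  start (1,8)  tX=0.7972 tY=2.4728  stride 1/|dx|=1.0353 1/|dy|=3.8637
    cross x-line → (2,8), t=0.7972
    cross x-line → (3,8), t=1.8324
    cross y-line → (3,7), t=2.4728
    cross x-line → (4,7), t=2.8677
    cross x-line → (5,7), t=3.9030 (wall)
  → r_1 = 3.9030
beam 2: φ=0°, α=30°
  d=(0.8660,0.5000)  start (1,8)  tX=0.8891 tY=0.7200  stride 1/|dx|=1.1547 1/|dy|=2.0000
    cross y-line → (1,9), t=0.7200 (wall)
  → r_2 = 0.7200
beam 3: φ=45°, α=75°
  d=(0.2588,0.9659)  start (1,8)  tX=2.9751 tY=0.3727  stride 1/|dx|=3.8637 1/|dy|=1.0353
    cross y-line → (1,9), t=0.3727 (wall)
  → r_3 = 0.3727

ranges = [3.9030, 0.7200, 0.3727]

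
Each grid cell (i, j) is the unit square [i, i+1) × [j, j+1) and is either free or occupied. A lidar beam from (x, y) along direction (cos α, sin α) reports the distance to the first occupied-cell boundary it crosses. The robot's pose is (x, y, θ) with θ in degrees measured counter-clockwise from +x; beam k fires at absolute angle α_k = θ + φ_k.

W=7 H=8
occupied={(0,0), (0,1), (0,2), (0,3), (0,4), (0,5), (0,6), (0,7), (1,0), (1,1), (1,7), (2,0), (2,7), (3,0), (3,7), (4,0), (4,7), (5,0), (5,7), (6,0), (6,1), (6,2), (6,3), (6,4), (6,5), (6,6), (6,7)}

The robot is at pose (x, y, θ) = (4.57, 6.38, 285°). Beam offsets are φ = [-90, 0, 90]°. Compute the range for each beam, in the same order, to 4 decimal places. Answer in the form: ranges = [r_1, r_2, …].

ranges = [3.6959, 5.5251, 1.4804]

beam 1: φ=-90°, α=195°
  d=(-0.9659,-0.2588)  start (4,6)  tX=0.5901 tY=1.4682  stride 1/|dx|=1.0353 1/|dy|=3.8637
    cross x-line → (3,6), t=0.5901
    cross y-line → (3,5), t=1.4682
    cross x-line → (2,5), t=1.6254
    cross x-line → (1,5), t=2.6607
    cross x-line → (0,5), t=3.6959 (wall)
  → r_1 = 3.6959
beam 2: φ=0°, α=285°
  d=(0.2588,-0.9659)  start (4,6)  tX=1.6614 tY=0.3934  stride 1/|dx|=3.8637 1/|dy|=1.0353
    cross y-line → (4,5), t=0.3934
    cross y-line → (4,4), t=1.4287
    cross x-line → (5,4), t=1.6614
    cross y-line → (5,3), t=2.4640
    cross y-line → (5,2), t=3.4992
    cross y-line → (5,1), t=4.5345
    cross x-line → (6,1), t=5.5251 (wall)
  → r_2 = 5.5251
beam 3: φ=90°, α=15°
  d=(0.9659,0.2588)  start (4,6)  tX=0.4452 tY=2.3955  stride 1/|dx|=1.0353 1/|dy|=3.8637
    cross x-line → (5,6), t=0.4452
    cross x-line → (6,6), t=1.4804 (wall)
  → r_3 = 1.4804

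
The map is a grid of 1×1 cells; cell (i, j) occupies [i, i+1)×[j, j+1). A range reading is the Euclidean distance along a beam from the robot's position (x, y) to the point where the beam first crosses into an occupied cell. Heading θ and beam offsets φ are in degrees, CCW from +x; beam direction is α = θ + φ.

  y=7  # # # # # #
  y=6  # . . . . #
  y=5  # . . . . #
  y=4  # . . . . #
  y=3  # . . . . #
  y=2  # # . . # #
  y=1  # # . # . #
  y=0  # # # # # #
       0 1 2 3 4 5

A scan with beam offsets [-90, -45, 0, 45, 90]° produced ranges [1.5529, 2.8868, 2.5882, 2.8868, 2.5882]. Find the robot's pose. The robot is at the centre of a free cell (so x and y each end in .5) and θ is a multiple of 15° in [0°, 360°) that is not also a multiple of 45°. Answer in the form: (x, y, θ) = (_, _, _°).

(x, y, θ) = (3.5, 4.5, 105°)

The pose lattice has 20·16 = 320 candidates. Test each by forward raycasting.
  (2.5, 3.5, 210°): beam 1 = 3.0000 ≠ 1.5529 ✗
  (3.5, 5.5, 255°): beam 1 = 2.5882 ≠ 1.5529 ✗
  (4.5, 4.5, 120°): beam 1 = 0.5774 ≠ 1.5529 ✗
  …
  (3.5, 4.5, 105°): r_1=1.5529, r_2=2.8868, r_3=2.5882, r_4=2.8868, r_5=2.5882 — all match ✓
Only this pose fits every beam.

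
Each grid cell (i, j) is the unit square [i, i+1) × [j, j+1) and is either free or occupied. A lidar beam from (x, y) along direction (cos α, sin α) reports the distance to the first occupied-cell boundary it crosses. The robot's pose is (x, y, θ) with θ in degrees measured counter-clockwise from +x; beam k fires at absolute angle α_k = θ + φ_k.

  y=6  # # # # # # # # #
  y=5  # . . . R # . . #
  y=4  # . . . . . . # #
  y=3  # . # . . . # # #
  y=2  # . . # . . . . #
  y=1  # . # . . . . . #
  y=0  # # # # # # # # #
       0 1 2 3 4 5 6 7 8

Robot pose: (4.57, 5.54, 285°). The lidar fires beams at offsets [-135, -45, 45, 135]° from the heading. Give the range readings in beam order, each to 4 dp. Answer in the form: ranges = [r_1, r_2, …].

ranges = [0.9200, 2.9329, 0.4965, 0.5312]

beam 1: φ=-135°, α=150°
  cosα=-0.8660 sinα=0.5000 | (4,5) | tMaxX 0.6582 tMaxY 0.9200 | tΔX 1.1547 tΔY 2.0000
    t=0.6582 [x] (3,5)
    t=0.9200 [y] (3,6) — stop
  → r_1 = 0.9200
beam 2: φ=-45°, α=240°
  cosα=-0.5000 sinα=-0.8660 | (4,5) | tMaxX 1.1400 tMaxY 0.6235 | tΔX 2.0000 tΔY 1.1547
    t=0.6235 [y] (4,4)
    t=1.1400 [x] (3,4)
    t=1.7782 [y] (3,3)
    t=2.9329 [y] (3,2) — stop
  → r_2 = 2.9329
beam 3: φ=45°, α=330°
  cosα=0.8660 sinα=-0.5000 | (4,5) | tMaxX 0.4965 tMaxY 1.0800 | tΔX 1.1547 tΔY 2.0000
    t=0.4965 [x] (5,5) — stop
  → r_3 = 0.4965
beam 4: φ=135°, α=60°
  cosα=0.5000 sinα=0.8660 | (4,5) | tMaxX 0.8600 tMaxY 0.5312 | tΔX 2.0000 tΔY 1.1547
    t=0.5312 [y] (4,6) — stop
  → r_4 = 0.5312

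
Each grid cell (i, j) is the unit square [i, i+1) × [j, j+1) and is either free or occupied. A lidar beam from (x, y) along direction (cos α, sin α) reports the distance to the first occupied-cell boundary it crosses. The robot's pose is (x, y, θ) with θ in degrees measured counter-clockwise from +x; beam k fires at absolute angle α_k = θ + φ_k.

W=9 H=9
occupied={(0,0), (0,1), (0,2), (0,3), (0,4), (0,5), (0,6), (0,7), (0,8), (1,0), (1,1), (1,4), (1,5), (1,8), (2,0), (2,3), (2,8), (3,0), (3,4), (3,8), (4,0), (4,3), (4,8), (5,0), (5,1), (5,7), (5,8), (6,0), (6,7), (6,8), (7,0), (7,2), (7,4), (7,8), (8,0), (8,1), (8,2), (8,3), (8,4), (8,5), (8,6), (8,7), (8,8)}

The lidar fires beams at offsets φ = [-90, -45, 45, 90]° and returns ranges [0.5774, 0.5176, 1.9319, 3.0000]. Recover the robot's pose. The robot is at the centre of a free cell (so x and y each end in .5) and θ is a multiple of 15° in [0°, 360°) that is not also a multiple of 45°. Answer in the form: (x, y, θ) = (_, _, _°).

The pose lattice has 38·16 = 608 candidates. Test each by forward raycasting.
  (4.5, 4.5, 195°): beam 1 = 3.6235 ≠ 0.5774 ✗
  (6.5, 5.5, 240°): beam 1 = 5.0000 ≠ 0.5774 ✗
  (6.5, 5.5, 105°): beam 1 = 1.5529 ≠ 0.5774 ✗
  (2.5, 7.5, 75°): beam 1 = 5.6940 ≠ 0.5774 ✗
  …
  (4.5, 7.5, 120°): r_1=0.5774, r_2=0.5176, r_3=1.9319, r_4=3.0000 — all match ✓
Only this pose fits every beam.

(x, y, θ) = (4.5, 7.5, 120°)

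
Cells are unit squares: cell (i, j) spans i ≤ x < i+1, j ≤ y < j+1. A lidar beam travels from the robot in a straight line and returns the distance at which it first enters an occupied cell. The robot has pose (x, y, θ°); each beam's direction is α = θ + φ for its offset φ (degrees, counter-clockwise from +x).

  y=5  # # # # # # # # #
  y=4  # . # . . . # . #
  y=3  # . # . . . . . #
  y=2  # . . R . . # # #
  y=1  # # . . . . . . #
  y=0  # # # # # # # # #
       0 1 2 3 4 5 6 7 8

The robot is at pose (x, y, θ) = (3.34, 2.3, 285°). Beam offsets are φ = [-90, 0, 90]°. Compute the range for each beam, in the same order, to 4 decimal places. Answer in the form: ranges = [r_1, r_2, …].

beam 1: φ=-90°, α=195°
  direction (-0.9659, -0.2588); cell (3,2); t to first gridline: x 0.3520, y 1.1591 (then +1.0353 / +3.8637)
    (2,2) via x @ 0.3520
    (2,1) via y @ 1.1591
    (1,1) via x @ 1.3873  # hit
  → r_1 = 1.3873
beam 2: φ=0°, α=285°
  direction (0.2588, -0.9659); cell (3,2); t to first gridline: x 2.5500, y 0.3106 (then +3.8637 / +1.0353)
    (3,1) via y @ 0.3106
    (3,0) via y @ 1.3459  # hit
  → r_2 = 1.3459
beam 3: φ=90°, α=15°
  direction (0.9659, 0.2588); cell (3,2); t to first gridline: x 0.6833, y 2.7046 (then +1.0353 / +3.8637)
    (4,2) via x @ 0.6833
    (5,2) via x @ 1.7186
    (5,3) via y @ 2.7046
    (6,3) via x @ 2.7538
    (7,3) via x @ 3.7891
    (8,3) via x @ 4.8244  # hit
  → r_3 = 4.8244

ranges = [1.3873, 1.3459, 4.8244]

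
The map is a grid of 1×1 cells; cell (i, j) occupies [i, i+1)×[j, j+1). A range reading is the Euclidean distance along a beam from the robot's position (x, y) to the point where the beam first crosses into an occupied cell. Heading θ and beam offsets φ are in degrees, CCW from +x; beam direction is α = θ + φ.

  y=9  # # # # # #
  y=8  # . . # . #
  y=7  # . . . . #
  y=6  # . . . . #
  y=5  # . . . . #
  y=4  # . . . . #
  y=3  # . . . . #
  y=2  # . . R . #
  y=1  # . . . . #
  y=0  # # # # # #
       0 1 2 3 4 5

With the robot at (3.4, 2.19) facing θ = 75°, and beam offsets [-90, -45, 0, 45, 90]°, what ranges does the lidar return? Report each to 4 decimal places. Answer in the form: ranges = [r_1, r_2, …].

beam 1: φ=-90°, α=345°
  d=(0.9659,-0.2588)  start (3,2)  tX=0.6212 tY=0.7341  stride 1/|dx|=1.0353 1/|dy|=3.8637
    cross x-line → (4,2), t=0.6212
    cross y-line → (4,1), t=0.7341
    cross x-line → (5,1), t=1.6564 (wall)
  → r_1 = 1.6564
beam 2: φ=-45°, α=30°
  d=(0.8660,0.5000)  start (3,2)  tX=0.6928 tY=1.6200  stride 1/|dx|=1.1547 1/|dy|=2.0000
    cross x-line → (4,2), t=0.6928
    cross y-line → (4,3), t=1.6200
    cross x-line → (5,3), t=1.8475 (wall)
  → r_2 = 1.8475
beam 3: φ=0°, α=75°
  d=(0.2588,0.9659)  start (3,2)  tX=2.3182 tY=0.8386  stride 1/|dx|=3.8637 1/|dy|=1.0353
    cross y-line → (3,3), t=0.8386
    cross y-line → (3,4), t=1.8738
    cross x-line → (4,4), t=2.3182
    cross y-line → (4,5), t=2.9091
    cross y-line → (4,6), t=3.9444
    cross y-line → (4,7), t=4.9797
    cross y-line → (4,8), t=6.0150
    cross x-line → (5,8), t=6.1819 (wall)
  → r_3 = 6.1819
beam 4: φ=45°, α=120°
  d=(-0.5000,0.8660)  start (3,2)  tX=0.8000 tY=0.9353  stride 1/|dx|=2.0000 1/|dy|=1.1547
    cross x-line → (2,2), t=0.8000
    cross y-line → (2,3), t=0.9353
    cross y-line → (2,4), t=2.0900
    cross x-line → (1,4), t=2.8000
    cross y-line → (1,5), t=3.2447
    cross y-line → (1,6), t=4.3994
    cross x-line → (0,6), t=4.8000 (wall)
  → r_4 = 4.8000
beam 5: φ=90°, α=165°
  d=(-0.9659,0.2588)  start (3,2)  tX=0.4141 tY=3.1296  stride 1/|dx|=1.0353 1/|dy|=3.8637
    cross x-line → (2,2), t=0.4141
    cross x-line → (1,2), t=1.4494
    cross x-line → (0,2), t=2.4847 (wall)
  → r_5 = 2.4847

ranges = [1.6564, 1.8475, 6.1819, 4.8000, 2.4847]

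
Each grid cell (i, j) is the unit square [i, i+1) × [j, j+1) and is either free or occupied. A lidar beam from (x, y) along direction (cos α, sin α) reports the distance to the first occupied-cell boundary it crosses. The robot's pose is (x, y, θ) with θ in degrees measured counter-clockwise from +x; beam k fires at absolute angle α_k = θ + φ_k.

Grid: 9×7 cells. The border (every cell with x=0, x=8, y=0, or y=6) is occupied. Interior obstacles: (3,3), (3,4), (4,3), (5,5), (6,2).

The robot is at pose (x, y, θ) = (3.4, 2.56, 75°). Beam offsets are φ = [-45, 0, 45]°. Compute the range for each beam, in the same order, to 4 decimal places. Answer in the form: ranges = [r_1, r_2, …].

ranges = [0.8800, 0.4555, 0.5081]

beam 1: φ=-45°, α=30°
  cosα=0.8660 sinα=0.5000 | (3,2) | tMaxX 0.6928 tMaxY 0.8800 | tΔX 1.1547 tΔY 2.0000
    t=0.6928 [x] (4,2)
    t=0.8800 [y] (4,3) — stop
  → r_1 = 0.8800
beam 2: φ=0°, α=75°
  cosα=0.2588 sinα=0.9659 | (3,2) | tMaxX 2.3182 tMaxY 0.4555 | tΔX 3.8637 tΔY 1.0353
    t=0.4555 [y] (3,3) — stop
  → r_2 = 0.4555
beam 3: φ=45°, α=120°
  cosα=-0.5000 sinα=0.8660 | (3,2) | tMaxX 0.8000 tMaxY 0.5081 | tΔX 2.0000 tΔY 1.1547
    t=0.5081 [y] (3,3) — stop
  → r_3 = 0.5081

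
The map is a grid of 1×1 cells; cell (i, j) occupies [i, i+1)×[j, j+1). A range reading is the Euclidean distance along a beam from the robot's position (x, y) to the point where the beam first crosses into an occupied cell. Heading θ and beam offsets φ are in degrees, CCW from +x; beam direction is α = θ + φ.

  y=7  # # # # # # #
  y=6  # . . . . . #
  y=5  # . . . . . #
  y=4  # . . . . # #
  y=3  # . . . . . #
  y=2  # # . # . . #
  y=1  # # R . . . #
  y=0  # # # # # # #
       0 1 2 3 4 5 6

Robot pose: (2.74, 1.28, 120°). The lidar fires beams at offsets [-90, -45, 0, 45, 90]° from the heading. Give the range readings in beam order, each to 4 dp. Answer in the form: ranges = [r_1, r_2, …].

ranges = [1.4400, 1.0046, 1.4800, 0.7661, 0.5600]

beam 1: φ=-90°, α=30°
  d=(0.8660,0.5000)  start (2,1)  tX=0.3002 tY=1.4400  stride 1/|dx|=1.1547 1/|dy|=2.0000
    cross x-line → (3,1), t=0.3002
    cross y-line → (3,2), t=1.4400 (wall)
  → r_1 = 1.4400
beam 2: φ=-45°, α=75°
  d=(0.2588,0.9659)  start (2,1)  tX=1.0046 tY=0.7454  stride 1/|dx|=3.8637 1/|dy|=1.0353
    cross y-line → (2,2), t=0.7454
    cross x-line → (3,2), t=1.0046 (wall)
  → r_2 = 1.0046
beam 3: φ=0°, α=120°
  d=(-0.5000,0.8660)  start (2,1)  tX=1.4800 tY=0.8314  stride 1/|dx|=2.0000 1/|dy|=1.1547
    cross y-line → (2,2), t=0.8314
    cross x-line → (1,2), t=1.4800 (wall)
  → r_3 = 1.4800
beam 4: φ=45°, α=165°
  d=(-0.9659,0.2588)  start (2,1)  tX=0.7661 tY=2.7819  stride 1/|dx|=1.0353 1/|dy|=3.8637
    cross x-line → (1,1), t=0.7661 (wall)
  → r_4 = 0.7661
beam 5: φ=90°, α=210°
  d=(-0.8660,-0.5000)  start (2,1)  tX=0.8545 tY=0.5600  stride 1/|dx|=1.1547 1/|dy|=2.0000
    cross y-line → (2,0), t=0.5600 (wall)
  → r_5 = 0.5600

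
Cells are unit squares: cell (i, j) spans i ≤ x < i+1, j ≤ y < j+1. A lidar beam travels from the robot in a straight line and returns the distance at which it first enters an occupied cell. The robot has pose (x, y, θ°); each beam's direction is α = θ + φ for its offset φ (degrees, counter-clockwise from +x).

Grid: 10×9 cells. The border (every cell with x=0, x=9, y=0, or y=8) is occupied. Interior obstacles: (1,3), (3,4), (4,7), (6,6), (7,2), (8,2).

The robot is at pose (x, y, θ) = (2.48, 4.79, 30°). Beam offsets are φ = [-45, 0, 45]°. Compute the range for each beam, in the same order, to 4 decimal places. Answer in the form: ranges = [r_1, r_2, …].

ranges = [0.5383, 4.0645, 3.3232]

beam 1: φ=-45°, α=345°
  cosα=0.9659 sinα=-0.2588 | (2,4) | tMaxX 0.5383 tMaxY 3.0523 | tΔX 1.0353 tΔY 3.8637
    t=0.5383 [x] (3,4) — stop
  → r_1 = 0.5383
beam 2: φ=0°, α=30°
  cosα=0.8660 sinα=0.5000 | (2,4) | tMaxX 0.6004 tMaxY 0.4200 | tΔX 1.1547 tΔY 2.0000
    t=0.4200 [y] (2,5)
    t=0.6004 [x] (3,5)
    t=1.7551 [x] (4,5)
    t=2.4200 [y] (4,6)
    t=2.9098 [x] (5,6)
    t=4.0645 [x] (6,6) — stop
  → r_2 = 4.0645
beam 3: φ=45°, α=75°
  cosα=0.2588 sinα=0.9659 | (2,4) | tMaxX 2.0091 tMaxY 0.2174 | tΔX 3.8637 tΔY 1.0353
    t=0.2174 [y] (2,5)
    t=1.2527 [y] (2,6)
    t=2.0091 [x] (3,6)
    t=2.2880 [y] (3,7)
    t=3.3232 [y] (3,8) — stop
  → r_3 = 3.3232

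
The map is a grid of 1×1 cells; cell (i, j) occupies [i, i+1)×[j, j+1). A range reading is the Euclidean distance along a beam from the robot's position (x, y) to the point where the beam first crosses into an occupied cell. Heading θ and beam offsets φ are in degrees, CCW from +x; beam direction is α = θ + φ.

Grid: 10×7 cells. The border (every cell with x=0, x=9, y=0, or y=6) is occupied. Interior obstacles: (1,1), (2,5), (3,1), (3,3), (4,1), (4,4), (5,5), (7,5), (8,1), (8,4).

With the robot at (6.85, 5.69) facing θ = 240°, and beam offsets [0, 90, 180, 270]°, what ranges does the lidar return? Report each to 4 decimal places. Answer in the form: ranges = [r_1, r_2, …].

ranges = [4.2608, 0.1732, 0.3000, 0.6200]

beam 1: φ=0°, α=240°
  direction (-0.5000, -0.8660); cell (6,5); t to first gridline: x 1.7000, y 0.7967 (then +2.0000 / +1.1547)
    (6,4) via y @ 0.7967
    (5,4) via x @ 1.7000
    (5,3) via y @ 1.9514
    (5,2) via y @ 3.1061
    (4,2) via x @ 3.7000
    (4,1) via y @ 4.2608  # hit
  → r_1 = 4.2608
beam 2: φ=90°, α=330°
  direction (0.8660, -0.5000); cell (6,5); t to first gridline: x 0.1732, y 1.3800 (then +1.1547 / +2.0000)
    (7,5) via x @ 0.1732  # hit
  → r_2 = 0.1732
beam 3: φ=180°, α=60°
  direction (0.5000, 0.8660); cell (6,5); t to first gridline: x 0.3000, y 0.3580 (then +2.0000 / +1.1547)
    (7,5) via x @ 0.3000  # hit
  → r_3 = 0.3000
beam 4: φ=270°, α=150°
  direction (-0.8660, 0.5000); cell (6,5); t to first gridline: x 0.9815, y 0.6200 (then +1.1547 / +2.0000)
    (6,6) via y @ 0.6200  # hit
  → r_4 = 0.6200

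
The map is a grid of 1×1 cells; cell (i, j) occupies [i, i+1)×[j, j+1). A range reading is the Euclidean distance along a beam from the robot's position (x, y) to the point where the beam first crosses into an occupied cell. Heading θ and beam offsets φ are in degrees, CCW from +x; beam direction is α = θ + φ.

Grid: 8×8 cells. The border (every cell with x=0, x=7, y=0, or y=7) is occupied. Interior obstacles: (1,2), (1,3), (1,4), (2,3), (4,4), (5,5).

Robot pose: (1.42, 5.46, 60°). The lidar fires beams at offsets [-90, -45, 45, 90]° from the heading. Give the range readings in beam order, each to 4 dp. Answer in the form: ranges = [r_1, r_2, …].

ranges = [6.4432, 5.7768, 1.5943, 0.4850]

beam 1: φ=-90°, α=330°
  direction (0.8660, -0.5000); cell (1,5); t to first gridline: x 0.6697, y 0.9200 (then +1.1547 / +2.0000)
    (2,5) via x @ 0.6697
    (2,4) via y @ 0.9200
    (3,4) via x @ 1.8244
    (3,3) via y @ 2.9200
    (4,3) via x @ 2.9791
    (5,3) via x @ 4.1338
    (5,2) via y @ 4.9200
    (6,2) via x @ 5.2885
    (7,2) via x @ 6.4432  # hit
  → r_1 = 6.4432
beam 2: φ=-45°, α=15°
  direction (0.9659, 0.2588); cell (1,5); t to first gridline: x 0.6005, y 2.0864 (then +1.0353 / +3.8637)
    (2,5) via x @ 0.6005
    (3,5) via x @ 1.6357
    (3,6) via y @ 2.0864
    (4,6) via x @ 2.6710
    (5,6) via x @ 3.7063
    (6,6) via x @ 4.7416
    (7,6) via x @ 5.7768  # hit
  → r_2 = 5.7768
beam 3: φ=45°, α=105°
  direction (-0.2588, 0.9659); cell (1,5); t to first gridline: x 1.6228, y 0.5590 (then +3.8637 / +1.0353)
    (1,6) via y @ 0.5590
    (1,7) via y @ 1.5943  # hit
  → r_3 = 1.5943
beam 4: φ=90°, α=150°
  direction (-0.8660, 0.5000); cell (1,5); t to first gridline: x 0.4850, y 1.0800 (then +1.1547 / +2.0000)
    (0,5) via x @ 0.4850  # hit
  → r_4 = 0.4850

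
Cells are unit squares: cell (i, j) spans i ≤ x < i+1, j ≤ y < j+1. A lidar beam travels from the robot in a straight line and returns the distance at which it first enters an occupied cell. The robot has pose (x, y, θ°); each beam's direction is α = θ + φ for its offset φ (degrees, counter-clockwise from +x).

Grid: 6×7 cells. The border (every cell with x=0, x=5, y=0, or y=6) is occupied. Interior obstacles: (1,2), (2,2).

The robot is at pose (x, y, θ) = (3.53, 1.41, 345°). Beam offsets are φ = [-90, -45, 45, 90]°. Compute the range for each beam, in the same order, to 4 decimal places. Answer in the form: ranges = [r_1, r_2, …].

ranges = [0.4245, 0.4734, 1.6974, 4.7519]

beam 1: φ=-90°, α=255°
  dir = (cos 255°, sin 255°) = (-0.2588, -0.9659); from cell (3,1)
  next x-line at t=2.0478, next y-line at t=0.4245; Δt_x=3.8637, Δt_y=1.0353
    y: enter (3,0) at t=0.4245 ← occupied
  → r_1 = 0.4245
beam 2: φ=-45°, α=300°
  dir = (cos 300°, sin 300°) = (0.5000, -0.8660); from cell (3,1)
  next x-line at t=0.9400, next y-line at t=0.4734; Δt_x=2.0000, Δt_y=1.1547
    y: enter (3,0) at t=0.4734 ← occupied
  → r_2 = 0.4734
beam 3: φ=45°, α=30°
  dir = (cos 30°, sin 30°) = (0.8660, 0.5000); from cell (3,1)
  next x-line at t=0.5427, next y-line at t=1.1800; Δt_x=1.1547, Δt_y=2.0000
    x: enter (4,1) at t=0.5427
    y: enter (4,2) at t=1.1800
    x: enter (5,2) at t=1.6974 ← occupied
  → r_3 = 1.6974
beam 4: φ=90°, α=75°
  dir = (cos 75°, sin 75°) = (0.2588, 0.9659); from cell (3,1)
  next x-line at t=1.8159, next y-line at t=0.6108; Δt_x=3.8637, Δt_y=1.0353
    y: enter (3,2) at t=0.6108
    y: enter (3,3) at t=1.6461
    x: enter (4,3) at t=1.8159
    y: enter (4,4) at t=2.6814
    y: enter (4,5) at t=3.7166
    y: enter (4,6) at t=4.7519 ← occupied
  → r_4 = 4.7519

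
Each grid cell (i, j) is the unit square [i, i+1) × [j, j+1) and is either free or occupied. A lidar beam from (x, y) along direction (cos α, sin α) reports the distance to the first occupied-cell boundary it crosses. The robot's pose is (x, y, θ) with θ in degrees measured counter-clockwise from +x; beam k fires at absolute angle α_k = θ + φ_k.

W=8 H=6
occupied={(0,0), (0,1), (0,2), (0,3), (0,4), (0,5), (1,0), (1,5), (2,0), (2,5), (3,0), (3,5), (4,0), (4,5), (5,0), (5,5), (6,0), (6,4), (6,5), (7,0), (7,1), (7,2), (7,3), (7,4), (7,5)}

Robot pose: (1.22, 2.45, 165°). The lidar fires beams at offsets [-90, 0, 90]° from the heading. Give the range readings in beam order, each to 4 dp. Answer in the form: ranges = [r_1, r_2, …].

beam 1: φ=-90°, α=75°
  d=(0.2588,0.9659)  start (1,2)  tX=3.0137 tY=0.5694  stride 1/|dx|=3.8637 1/|dy|=1.0353
    cross y-line → (1,3), t=0.5694
    cross y-line → (1,4), t=1.6047
    cross y-line → (1,5), t=2.6400 (wall)
  → r_1 = 2.6400
beam 2: φ=0°, α=165°
  d=(-0.9659,0.2588)  start (1,2)  tX=0.2278 tY=2.1250  stride 1/|dx|=1.0353 1/|dy|=3.8637
    cross x-line → (0,2), t=0.2278 (wall)
  → r_2 = 0.2278
beam 3: φ=90°, α=255°
  d=(-0.2588,-0.9659)  start (1,2)  tX=0.8500 tY=0.4659  stride 1/|dx|=3.8637 1/|dy|=1.0353
    cross y-line → (1,1), t=0.4659
    cross x-line → (0,1), t=0.8500 (wall)
  → r_3 = 0.8500

ranges = [2.6400, 0.2278, 0.8500]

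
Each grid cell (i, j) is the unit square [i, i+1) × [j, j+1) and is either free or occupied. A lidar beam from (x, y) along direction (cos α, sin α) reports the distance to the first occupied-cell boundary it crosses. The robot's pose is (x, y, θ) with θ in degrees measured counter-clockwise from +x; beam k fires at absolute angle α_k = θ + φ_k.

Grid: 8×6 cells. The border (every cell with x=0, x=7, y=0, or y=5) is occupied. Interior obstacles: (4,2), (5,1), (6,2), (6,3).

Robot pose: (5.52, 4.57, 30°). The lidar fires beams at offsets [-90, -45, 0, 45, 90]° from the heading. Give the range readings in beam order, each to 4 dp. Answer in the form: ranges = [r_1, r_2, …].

beam 1: φ=-90°, α=300°
  dir = (cos 300°, sin 300°) = (0.5000, -0.8660); from cell (5,4)
  next x-line at t=0.9600, next y-line at t=0.6582; Δt_x=2.0000, Δt_y=1.1547
    y: enter (5,3) at t=0.6582
    x: enter (6,3) at t=0.9600 ← occupied
  → r_1 = 0.9600
beam 2: φ=-45°, α=345°
  dir = (cos 345°, sin 345°) = (0.9659, -0.2588); from cell (5,4)
  next x-line at t=0.4969, next y-line at t=2.2023; Δt_x=1.0353, Δt_y=3.8637
    x: enter (6,4) at t=0.4969
    x: enter (7,4) at t=1.5322 ← occupied
  → r_2 = 1.5322
beam 3: φ=0°, α=30°
  dir = (cos 30°, sin 30°) = (0.8660, 0.5000); from cell (5,4)
  next x-line at t=0.5543, next y-line at t=0.8600; Δt_x=1.1547, Δt_y=2.0000
    x: enter (6,4) at t=0.5543
    y: enter (6,5) at t=0.8600 ← occupied
  → r_3 = 0.8600
beam 4: φ=45°, α=75°
  dir = (cos 75°, sin 75°) = (0.2588, 0.9659); from cell (5,4)
  next x-line at t=1.8546, next y-line at t=0.4452; Δt_x=3.8637, Δt_y=1.0353
    y: enter (5,5) at t=0.4452 ← occupied
  → r_4 = 0.4452
beam 5: φ=90°, α=120°
  dir = (cos 120°, sin 120°) = (-0.5000, 0.8660); from cell (5,4)
  next x-line at t=1.0400, next y-line at t=0.4965; Δt_x=2.0000, Δt_y=1.1547
    y: enter (5,5) at t=0.4965 ← occupied
  → r_5 = 0.4965

ranges = [0.9600, 1.5322, 0.8600, 0.4452, 0.4965]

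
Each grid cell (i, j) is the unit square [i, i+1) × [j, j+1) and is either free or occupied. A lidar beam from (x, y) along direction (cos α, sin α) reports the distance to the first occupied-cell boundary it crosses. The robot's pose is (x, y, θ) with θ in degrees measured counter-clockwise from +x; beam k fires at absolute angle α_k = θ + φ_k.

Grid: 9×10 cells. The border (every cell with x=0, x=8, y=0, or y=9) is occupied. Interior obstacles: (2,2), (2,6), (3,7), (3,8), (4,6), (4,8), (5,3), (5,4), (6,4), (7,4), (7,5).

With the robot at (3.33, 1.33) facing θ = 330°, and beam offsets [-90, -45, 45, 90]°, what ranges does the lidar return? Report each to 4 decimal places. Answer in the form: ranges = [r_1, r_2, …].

ranges = [0.3811, 0.3416, 4.8347, 3.3400]

beam 1: φ=-90°, α=240°
  direction (-0.5000, -0.8660); cell (3,1); t to first gridline: x 0.6600, y 0.3811 (then +2.0000 / +1.1547)
    (3,0) via y @ 0.3811  # hit
  → r_1 = 0.3811
beam 2: φ=-45°, α=285°
  direction (0.2588, -0.9659); cell (3,1); t to first gridline: x 2.5887, y 0.3416 (then +3.8637 / +1.0353)
    (3,0) via y @ 0.3416  # hit
  → r_2 = 0.3416
beam 3: φ=45°, α=15°
  direction (0.9659, 0.2588); cell (3,1); t to first gridline: x 0.6936, y 2.5887 (then +1.0353 / +3.8637)
    (4,1) via x @ 0.6936
    (5,1) via x @ 1.7289
    (5,2) via y @ 2.5887
    (6,2) via x @ 2.7642
    (7,2) via x @ 3.7995
    (8,2) via x @ 4.8347  # hit
  → r_3 = 4.8347
beam 4: φ=90°, α=60°
  direction (0.5000, 0.8660); cell (3,1); t to first gridline: x 1.3400, y 0.7736 (then +2.0000 / +1.1547)
    (3,2) via y @ 0.7736
    (4,2) via x @ 1.3400
    (4,3) via y @ 1.9283
    (4,4) via y @ 3.0831
    (5,4) via x @ 3.3400  # hit
  → r_4 = 3.3400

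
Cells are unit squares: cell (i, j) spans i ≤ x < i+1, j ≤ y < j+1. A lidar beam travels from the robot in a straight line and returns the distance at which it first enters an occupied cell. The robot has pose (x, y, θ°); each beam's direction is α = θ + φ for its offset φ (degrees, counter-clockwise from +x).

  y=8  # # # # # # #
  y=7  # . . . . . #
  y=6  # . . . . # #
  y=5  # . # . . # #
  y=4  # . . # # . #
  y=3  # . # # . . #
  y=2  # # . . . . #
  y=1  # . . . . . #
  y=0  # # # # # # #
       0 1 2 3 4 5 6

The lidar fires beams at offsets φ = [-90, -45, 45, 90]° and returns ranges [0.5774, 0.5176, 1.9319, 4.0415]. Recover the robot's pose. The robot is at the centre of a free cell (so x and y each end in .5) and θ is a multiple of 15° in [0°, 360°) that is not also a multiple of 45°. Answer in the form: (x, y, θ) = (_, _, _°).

(x, y, θ) = (1.5, 7.5, 240°)

Candidates: 27 free-cell centres × 16 headings = 432 poses. Raycast each; keep the one whose scan matches to 4 dp.
  (2.5, 2.5, 105°): beam 1 = 3.6235 ≠ 0.5774 ✗
  (4.5, 1.5, 165°): beam 1 = 3.6235 ≠ 0.5774 ✗
  (1.5, 3.5, 30°): beam 4 = 1.0000 ≠ 4.0415 ✗
  (2.5, 7.5, 165°): beam 1 = 0.5176 ≠ 0.5774 ✗
  …
  (1.5, 7.5, 240°): r_1=0.5774, r_2=0.5176, r_3=1.9319, r_4=4.0415 — all match ✓
Unique over the lattice → pose = (1.5, 7.5, 240°).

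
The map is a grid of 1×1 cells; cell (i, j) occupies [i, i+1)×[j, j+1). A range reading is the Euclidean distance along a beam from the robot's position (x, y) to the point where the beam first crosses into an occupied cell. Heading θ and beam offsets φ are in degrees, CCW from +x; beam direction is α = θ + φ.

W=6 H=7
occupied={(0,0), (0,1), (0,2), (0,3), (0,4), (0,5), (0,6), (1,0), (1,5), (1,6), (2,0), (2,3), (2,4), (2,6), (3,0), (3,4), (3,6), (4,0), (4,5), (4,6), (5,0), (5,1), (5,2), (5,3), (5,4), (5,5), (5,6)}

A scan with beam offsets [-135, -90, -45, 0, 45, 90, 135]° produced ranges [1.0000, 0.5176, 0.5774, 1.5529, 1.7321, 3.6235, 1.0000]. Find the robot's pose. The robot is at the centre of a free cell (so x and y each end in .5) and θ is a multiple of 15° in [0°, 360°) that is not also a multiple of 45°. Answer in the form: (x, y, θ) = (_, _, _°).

(x, y, θ) = (1.5, 2.5, 255°)

Enumerate (i+0.5, j+0.5, θ) over the 15 free cells and 16 admissible headings. For each, cast all 7 beams and compare to the given ranges.
  (1.5, 2.5, 30°): beam 1 = 1.5529 ≠ 1.0000 ✗
  (1.5, 4.5, 300°): beam 1 = 0.5176 ≠ 1.0000 ✗
  (3.5, 2.5, 105°): beam 1 = 1.7321 ≠ 1.0000 ✗
  …
  (1.5, 2.5, 255°): r_1=1.0000, r_2=0.5176, r_3=0.5774, r_4=1.5529, r_5=1.7321, r_6=3.6235, r_7=1.0000 — all match ✓
Only this pose fits every beam.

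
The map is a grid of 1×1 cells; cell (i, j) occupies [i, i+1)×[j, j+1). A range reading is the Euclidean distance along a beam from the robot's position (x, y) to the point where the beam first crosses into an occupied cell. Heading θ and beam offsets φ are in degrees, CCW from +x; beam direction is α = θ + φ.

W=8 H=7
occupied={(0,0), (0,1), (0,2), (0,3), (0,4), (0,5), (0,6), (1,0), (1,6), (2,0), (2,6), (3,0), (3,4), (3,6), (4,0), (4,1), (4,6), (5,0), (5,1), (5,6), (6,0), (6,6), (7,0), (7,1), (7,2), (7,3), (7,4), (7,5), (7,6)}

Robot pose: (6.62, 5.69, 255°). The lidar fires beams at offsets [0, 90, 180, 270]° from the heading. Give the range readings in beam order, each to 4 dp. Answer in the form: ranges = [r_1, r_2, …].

beam 1: φ=0°, α=255°
  cosα=-0.2588 sinα=-0.9659 | (6,5) | tMaxX 2.3955 tMaxY 0.7143 | tΔX 3.8637 tΔY 1.0353
    t=0.7143 [y] (6,4)
    t=1.7496 [y] (6,3)
    t=2.3955 [x] (5,3)
    t=2.7849 [y] (5,2)
    t=3.8202 [y] (5,1) — stop
  → r_1 = 3.8202
beam 2: φ=90°, α=345°
  cosα=0.9659 sinα=-0.2588 | (6,5) | tMaxX 0.3934 tMaxY 2.6660 | tΔX 1.0353 tΔY 3.8637
    t=0.3934 [x] (7,5) — stop
  → r_2 = 0.3934
beam 3: φ=180°, α=75°
  cosα=0.2588 sinα=0.9659 | (6,5) | tMaxX 1.4682 tMaxY 0.3209 | tΔX 3.8637 tΔY 1.0353
    t=0.3209 [y] (6,6) — stop
  → r_3 = 0.3209
beam 4: φ=270°, α=165°
  cosα=-0.9659 sinα=0.2588 | (6,5) | tMaxX 0.6419 tMaxY 1.1977 | tΔX 1.0353 tΔY 3.8637
    t=0.6419 [x] (5,5)
    t=1.1977 [y] (5,6) — stop
  → r_4 = 1.1977

ranges = [3.8202, 0.3934, 0.3209, 1.1977]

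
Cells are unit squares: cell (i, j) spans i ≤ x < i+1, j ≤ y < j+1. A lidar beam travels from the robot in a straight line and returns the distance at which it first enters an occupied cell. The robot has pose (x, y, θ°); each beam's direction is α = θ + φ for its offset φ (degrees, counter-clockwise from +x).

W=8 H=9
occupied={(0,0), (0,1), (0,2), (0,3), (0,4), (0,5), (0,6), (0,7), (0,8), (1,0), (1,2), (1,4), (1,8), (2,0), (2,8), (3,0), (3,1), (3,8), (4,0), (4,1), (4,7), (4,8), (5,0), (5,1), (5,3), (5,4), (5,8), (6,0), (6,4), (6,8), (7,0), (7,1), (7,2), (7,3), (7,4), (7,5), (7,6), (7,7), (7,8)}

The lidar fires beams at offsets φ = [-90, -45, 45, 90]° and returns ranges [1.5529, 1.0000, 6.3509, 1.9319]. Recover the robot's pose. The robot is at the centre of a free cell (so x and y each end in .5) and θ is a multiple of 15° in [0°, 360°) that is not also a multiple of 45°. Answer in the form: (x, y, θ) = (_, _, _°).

Candidates: 33 free-cell centres × 16 headings = 528 poses. Raycast each; keep the one whose scan matches to 4 dp.
  (1.5, 1.5, 150°): beam 1 = 0.5774 ≠ 1.5529 ✗
  (6.5, 6.5, 285°): beam 1 = 5.6940 ≠ 1.5529 ✗
  (4.5, 2.5, 240°): beam 1 = 3.0000 ≠ 1.5529 ✗
  (4.5, 2.5, 150°): beam 1 = 1.0000 ≠ 1.5529 ✗
  (2.5, 7.5, 150°): beam 1 = 0.5774 ≠ 1.5529 ✗
  …
  (2.5, 2.5, 15°): r_1=1.5529, r_2=1.0000, r_3=6.3509, r_4=1.9319 — all match ✓
Unique over the lattice → pose = (2.5, 2.5, 15°).

(x, y, θ) = (2.5, 2.5, 15°)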